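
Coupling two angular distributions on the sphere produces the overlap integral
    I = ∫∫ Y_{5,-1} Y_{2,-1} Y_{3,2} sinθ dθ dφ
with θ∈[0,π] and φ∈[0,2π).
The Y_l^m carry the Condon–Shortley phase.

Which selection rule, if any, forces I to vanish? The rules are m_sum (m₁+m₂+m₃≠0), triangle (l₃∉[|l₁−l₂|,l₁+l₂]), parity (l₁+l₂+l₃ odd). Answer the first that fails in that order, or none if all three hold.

none

azimuthal sum: -1 − 1 + 2 = 0  ✓
3 ≤ 3 ≤ 7 (triangle on l)  ✓
L = 5 + 2 + 3 = 10 (even)  ✓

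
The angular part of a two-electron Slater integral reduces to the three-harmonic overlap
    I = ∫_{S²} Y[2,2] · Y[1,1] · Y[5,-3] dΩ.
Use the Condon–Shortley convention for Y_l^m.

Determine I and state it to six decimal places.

|2−1|≤5≤2+1 violated ⇒ I = 0

0.000000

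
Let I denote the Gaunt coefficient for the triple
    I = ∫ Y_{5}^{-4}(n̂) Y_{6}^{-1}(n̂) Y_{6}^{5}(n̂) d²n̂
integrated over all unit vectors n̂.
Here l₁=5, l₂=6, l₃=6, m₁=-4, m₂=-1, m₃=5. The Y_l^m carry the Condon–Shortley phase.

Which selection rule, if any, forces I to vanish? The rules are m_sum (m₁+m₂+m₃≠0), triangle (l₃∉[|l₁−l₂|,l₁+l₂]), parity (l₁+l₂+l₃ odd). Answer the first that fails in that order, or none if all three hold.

Σmᵢ = 0  ✓
l₃∈[|l₁−l₂|,l₁+l₂]=[1,11], have l₃=6  ✓
Σlᵢ = 17 ⇒ odd  ✗

parity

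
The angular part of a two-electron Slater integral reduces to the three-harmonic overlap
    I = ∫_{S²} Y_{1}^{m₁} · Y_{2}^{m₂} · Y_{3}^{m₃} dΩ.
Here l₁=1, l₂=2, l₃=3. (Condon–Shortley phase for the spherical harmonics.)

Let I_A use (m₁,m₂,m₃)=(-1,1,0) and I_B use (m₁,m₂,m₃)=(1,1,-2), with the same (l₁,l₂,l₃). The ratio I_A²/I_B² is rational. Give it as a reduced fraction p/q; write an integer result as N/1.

Same 1,2,3: normalisation and zero-m 3j drop out of the ratio.
A: Δ: 0! 2! 4! / 7! → 1/105; sum: t=0:+1/12 = 1/12; 3j²(1 2 3; -1 1 0) = Δ·Π!·Σ² = 1/35  (sign -1)
B: Δ: 0! 2! 4! / 7! → 1/105; sum: t=0:+1/12 = 1/12; 3j²(1 2 3; 1 1 -2) = Δ·Π!·Σ² = 2/21  (sign -1)
I_A²/I_B² = (1/35)/(2/21) = 3/10

3/10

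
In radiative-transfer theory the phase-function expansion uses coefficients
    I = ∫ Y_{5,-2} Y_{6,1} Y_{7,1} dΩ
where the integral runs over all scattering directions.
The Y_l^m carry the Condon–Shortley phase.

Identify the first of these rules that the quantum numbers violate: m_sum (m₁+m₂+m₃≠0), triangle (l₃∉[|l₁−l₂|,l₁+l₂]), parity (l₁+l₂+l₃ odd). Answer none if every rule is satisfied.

none

azimuthal sum: -2 + 1 + 1 = 0  ✓
1 ≤ 7 ≤ 11 (triangle on l)  ✓
L = 5 + 6 + 7 = 18 (even)  ✓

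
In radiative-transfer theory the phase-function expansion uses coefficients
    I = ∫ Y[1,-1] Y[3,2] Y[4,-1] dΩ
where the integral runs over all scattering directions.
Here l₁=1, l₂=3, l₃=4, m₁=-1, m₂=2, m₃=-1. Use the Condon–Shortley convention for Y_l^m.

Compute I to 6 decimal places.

-0.106622

Rules hold: Σm=0, L=8 even, 2≤4≤4.
N = 3·7·9 = 189
Δ = 0!·2!·6!/9! = 1/252
Racah Σ t=0..0: t=0:+1/36 = 1/36
⇒ 3j(1 3 4; 0 0 0)² = 4/63, sgn +1
Racah Σ t=0..0: t=0:+1/240 = 1/240
⇒ 3j(1 3 4; -1 2 -1)² = 1/84, sgn -1
4πI² = N·(3j₀)²·(3jₘ)² = 1/7
I = -1·√(0.142857/4π) = -0.10662181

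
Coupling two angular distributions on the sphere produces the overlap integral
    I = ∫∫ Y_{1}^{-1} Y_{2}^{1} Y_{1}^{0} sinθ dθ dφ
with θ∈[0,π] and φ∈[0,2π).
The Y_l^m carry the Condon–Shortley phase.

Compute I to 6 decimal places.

-0.218510

m-sum 0 ✓  L=4 even ✓  1≤1≤3 ✓
Π(2lᵢ+1) = 3×5×3 = 45
triangle coeff Δ(1,2,1) = 1/30
Σ_t [1,1]: t=1:−1/1 = -1/1
(3j)²=2/15 [(1 2 1; 0 0 0)], sign=+1
Σ_t [2,2]: t=2:+1/2 = 1/2
(3j)²=1/10 [(1 2 1; -1 1 0)], sign=-1
⇒ 4πI² = 3/5
I = (-1)√(3/5/(4π)) = -0.21850969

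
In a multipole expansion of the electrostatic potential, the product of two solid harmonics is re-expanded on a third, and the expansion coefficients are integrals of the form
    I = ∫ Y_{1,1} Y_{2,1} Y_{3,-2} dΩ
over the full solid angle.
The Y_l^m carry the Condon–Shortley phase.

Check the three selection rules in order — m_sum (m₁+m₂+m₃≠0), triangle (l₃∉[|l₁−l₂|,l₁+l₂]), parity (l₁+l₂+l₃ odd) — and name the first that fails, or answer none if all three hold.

azimuthal sum: 1 + 1 − 2 = 0  ✓
1 ≤ 3 ≤ 3 (triangle on l)  ✓
L = 1 + 2 + 3 = 6 (even)  ✓

none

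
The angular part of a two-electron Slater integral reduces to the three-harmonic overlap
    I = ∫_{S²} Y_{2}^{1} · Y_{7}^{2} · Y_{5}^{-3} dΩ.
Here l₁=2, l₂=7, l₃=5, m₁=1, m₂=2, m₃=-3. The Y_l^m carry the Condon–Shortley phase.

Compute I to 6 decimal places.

0.107507

m-sum 0 ✓  L=14 even ✓  5≤5≤9 ✓
Π(2lᵢ+1) = 5×15×11 = 825
triangle coeff Δ(2,7,5) = 1/15015
Σ_t [2,2]: t=2:+1/57600 = 1/57600
(3j)²=21/715 [(2 7 5; 0 0 0)], sign=-1
Σ_t [1,1]: t=1:−1/483840 = -1/483840
(3j)²=6/1001 [(2 7 5; 1 2 -3)], sign=-1
⇒ 4πI² = 270/1859
I = (+1)√(270/1859/(4π)) = 0.10750713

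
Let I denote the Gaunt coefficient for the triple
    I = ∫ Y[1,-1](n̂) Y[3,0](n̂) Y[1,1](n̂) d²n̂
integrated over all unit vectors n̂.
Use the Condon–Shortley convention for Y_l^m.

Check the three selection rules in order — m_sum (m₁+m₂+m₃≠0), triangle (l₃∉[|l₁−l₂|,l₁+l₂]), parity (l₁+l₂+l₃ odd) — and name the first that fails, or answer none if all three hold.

triangle

m₁+m₂+m₃ = -1 + 0 + 1 = 0  ✓
triangle: |1−3|=2 ≤ l₃=1 ≤ 1+3=4  ✗
parity: l₁+l₂+l₃ = 5 is odd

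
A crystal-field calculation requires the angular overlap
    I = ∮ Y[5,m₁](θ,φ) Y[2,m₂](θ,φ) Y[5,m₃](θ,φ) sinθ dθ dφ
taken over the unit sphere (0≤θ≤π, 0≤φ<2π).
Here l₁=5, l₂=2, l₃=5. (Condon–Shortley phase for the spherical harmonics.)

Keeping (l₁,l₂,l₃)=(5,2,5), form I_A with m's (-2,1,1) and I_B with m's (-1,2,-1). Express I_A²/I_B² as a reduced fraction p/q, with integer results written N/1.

Same 5,2,5: normalisation and zero-m 3j drop out of the ratio.
A: Δ: 2! 8! 2! / 13! → 1/38610; sum: t=1:−1/2880 t=2:+1/1440 = 1/2880; 3j²(5 2 5; -2 1 1) = Δ·Π!·Σ² = 7/715  (sign +1)
B: Δ: 2! 8! 2! / 13! → 1/38610; sum: t=2:+1/2304 = 1/2304; 3j²(5 2 5; -1 2 -1) = Δ·Π!·Σ² = 5/143  (sign +1)
I_A²/I_B² = (7/715)/(5/143) = 7/25

7/25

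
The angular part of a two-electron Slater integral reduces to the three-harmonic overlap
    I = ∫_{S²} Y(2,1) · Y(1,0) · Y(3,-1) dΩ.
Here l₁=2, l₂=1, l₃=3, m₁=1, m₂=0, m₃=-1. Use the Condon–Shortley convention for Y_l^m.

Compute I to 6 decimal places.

Rules hold: Σm=0, L=6 even, 1≤3≤3.
N = 5·3·7 = 105
Δ = 0!·4!·2!/7! = 1/105
Racah Σ t=0..0: t=0:+1/4 = 1/4
⇒ 3j(2 1 3; 0 0 0)² = 3/35, sgn -1
Racah Σ t=0..0: t=0:+1/6 = 1/6
⇒ 3j(2 1 3; 1 0 -1)² = 8/105, sgn +1
4πI² = N·(3j₀)²·(3jₘ)² = 24/35
I = -1·√(0.685714/4π) = -0.23359668

-0.233597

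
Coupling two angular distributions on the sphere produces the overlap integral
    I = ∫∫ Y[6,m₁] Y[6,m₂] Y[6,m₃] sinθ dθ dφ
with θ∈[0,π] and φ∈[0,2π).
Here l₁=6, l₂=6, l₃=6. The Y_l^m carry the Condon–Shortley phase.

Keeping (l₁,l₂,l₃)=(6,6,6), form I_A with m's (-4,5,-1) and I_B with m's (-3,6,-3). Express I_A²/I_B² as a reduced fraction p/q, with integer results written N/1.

9/16

l's match ⇒ only the (l;m) 3-j factors differ between A and B.
A: triangle coeff Δ(6,6,6) = 1/325909584; Σ_t [5,6]: t=5:−1/10368000 t=6:+1/4147200 = 1/6912000; (3j)²=189/16796 [(6 6 6; -4 5 -1)], sign=-1
B: triangle coeff Δ(6,6,6) = 1/325909584; Σ_t [6,6]: t=6:+1/18662400 = 1/18662400; (3j)²=84/4199 [(6 6 6; -3 6 -3)], sign=-1
I_A²/I_B² = (189/16796)/(84/4199) = 9/16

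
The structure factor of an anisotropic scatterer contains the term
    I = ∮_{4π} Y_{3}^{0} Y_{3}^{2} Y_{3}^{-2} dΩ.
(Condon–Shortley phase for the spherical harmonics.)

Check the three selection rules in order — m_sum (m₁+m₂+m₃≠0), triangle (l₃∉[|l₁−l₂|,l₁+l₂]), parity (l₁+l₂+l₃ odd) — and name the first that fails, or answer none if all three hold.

Σmᵢ = 0  ✓
l₃∈[|l₁−l₂|,l₁+l₂]=[0,6], have l₃=3  ✓
Σlᵢ = 9 ⇒ odd  ✗

parity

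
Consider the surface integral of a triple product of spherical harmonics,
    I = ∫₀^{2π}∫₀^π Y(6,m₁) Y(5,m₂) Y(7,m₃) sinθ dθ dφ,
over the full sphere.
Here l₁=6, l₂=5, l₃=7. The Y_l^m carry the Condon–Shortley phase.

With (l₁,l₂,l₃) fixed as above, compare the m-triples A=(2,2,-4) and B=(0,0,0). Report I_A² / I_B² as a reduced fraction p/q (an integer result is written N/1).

l's match ⇒ only the (l;m) 3-j factors differ between A and B.
A: triangle coeff Δ(6,5,7) = 1/174594420; Σ_t [1,4]: t=1:−1/3110400 t=2:+1/691200 t=3:−1/1451520 t=4:+1/34836480 = 1/2150400; (3j)²=729/83980 [(6 5 7; 2 2 -4)], sign=-1
B: triangle coeff Δ(6,5,7) = 1/174594420; Σ_t [0,4]: t=0:+1/4147200 t=1:−1/207360 t=2:+1/82944 t=3:−1/207360 t=4:+1/4147200 = 1/345600; (3j)²=420/46189 [(6 5 7; 0 0 0)], sign=-1
I_A²/I_B² = (729/83980)/(420/46189) = 2673/2800

2673/2800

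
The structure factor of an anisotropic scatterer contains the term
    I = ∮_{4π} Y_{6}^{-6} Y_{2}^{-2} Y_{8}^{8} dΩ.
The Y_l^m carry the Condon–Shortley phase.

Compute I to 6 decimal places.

Checks pass: Σm=0; 16 even; l₃=8∈[4,8].
(2·6+1)(2·2+1)(2·8+1) = 1105
Δ: 0! 12! 4! / 17! → 1/30940
sum: t=0:+1/2073600 = 1/2073600
3j²(6 2 8; 0 0 0) = Δ·Π!·Σ² = 28/1105  (sign +1)
sum: t=0:+1/11496038400 = 1/11496038400
3j²(6 2 8; -6 -2 8) = Δ·Π!·Σ² = 1/17  (sign +1)
combine: 4πI² = 1105·28/1105·1/17 = 28/17
take √, sign +1: I = 0.36203422

0.362034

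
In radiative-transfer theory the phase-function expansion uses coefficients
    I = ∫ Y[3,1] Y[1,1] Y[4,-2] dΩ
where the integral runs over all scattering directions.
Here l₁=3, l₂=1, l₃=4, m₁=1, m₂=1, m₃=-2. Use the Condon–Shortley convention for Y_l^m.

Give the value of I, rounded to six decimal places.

Checks pass: Σm=0; 8 even; l₃=4∈[2,4].
(2·3+1)(2·1+1)(2·4+1) = 189
Δ: 0! 6! 2! / 9! → 1/252
sum: t=0:+1/36 = 1/36
3j²(3 1 4; 0 0 0) = Δ·Π!·Σ² = 4/63  (sign +1)
sum: t=0:+1/96 = 1/96
3j²(3 1 4; 1 1 -2) = Δ·Π!·Σ² = 5/84  (sign +1)
combine: 4πI² = 189·4/63·5/84 = 5/7
take √, sign +1: I = 0.23841361

0.238414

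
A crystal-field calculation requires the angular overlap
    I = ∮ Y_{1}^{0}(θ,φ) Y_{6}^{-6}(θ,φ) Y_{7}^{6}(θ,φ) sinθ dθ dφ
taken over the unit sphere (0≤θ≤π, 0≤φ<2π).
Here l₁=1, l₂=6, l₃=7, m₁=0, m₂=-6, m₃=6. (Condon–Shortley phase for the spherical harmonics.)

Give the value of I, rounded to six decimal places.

m-sum 0 ✓  L=14 even ✓  5≤7≤7 ✓
Π(2lᵢ+1) = 3×13×15 = 585
triangle coeff Δ(1,6,7) = 1/1365
Σ_t [0,0]: t=0:+1/518400 = 1/518400
(3j)²=7/195 [(1 6 7; 0 0 0)], sign=-1
Σ_t [0,0]: t=0:+1/479001600 = 1/479001600
(3j)²=1/105 [(1 6 7; 0 -6 6)], sign=-1
⇒ 4πI² = 1/5
I = (+1)√(1/5/(4π)) = 0.12615663

0.126157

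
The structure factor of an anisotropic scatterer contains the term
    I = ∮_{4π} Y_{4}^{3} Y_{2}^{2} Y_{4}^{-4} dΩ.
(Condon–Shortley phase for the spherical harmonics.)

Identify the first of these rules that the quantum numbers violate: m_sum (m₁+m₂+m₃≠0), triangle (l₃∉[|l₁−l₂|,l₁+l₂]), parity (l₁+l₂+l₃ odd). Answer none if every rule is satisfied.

m_sum

Σmᵢ = 1  ✗
l₃∈[|l₁−l₂|,l₁+l₂]=[2,6], have l₃=4
Σlᵢ = 10 ⇒ even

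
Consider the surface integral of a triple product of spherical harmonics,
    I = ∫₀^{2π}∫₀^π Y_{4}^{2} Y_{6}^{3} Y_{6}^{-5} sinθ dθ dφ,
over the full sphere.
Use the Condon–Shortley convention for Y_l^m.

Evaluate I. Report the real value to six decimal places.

m-sum 0 ✓  L=16 even ✓  2≤6≤10 ✓
Π(2lᵢ+1) = 9×13×13 = 1521
triangle coeff Δ(4,6,6) = 1/15315300
Σ_t [0,4]: t=0:+1/829440 t=1:−1/25920 t=2:+1/9216 t=3:−1/25920 t=4:+1/829440 = 7/207360
(3j)²=28/2431 [(4 6 6; 0 0 0)], sign=+1
Σ_t [1,2]: t=1:−1/1451520 t=2:+1/483840 = 1/725760
(3j)²=24/1547 [(4 6 6; 2 3 -5)], sign=-1
⇒ 4πI² = 864/3179
I = (-1)√(864/3179/(4π)) = -0.14706410

-0.147064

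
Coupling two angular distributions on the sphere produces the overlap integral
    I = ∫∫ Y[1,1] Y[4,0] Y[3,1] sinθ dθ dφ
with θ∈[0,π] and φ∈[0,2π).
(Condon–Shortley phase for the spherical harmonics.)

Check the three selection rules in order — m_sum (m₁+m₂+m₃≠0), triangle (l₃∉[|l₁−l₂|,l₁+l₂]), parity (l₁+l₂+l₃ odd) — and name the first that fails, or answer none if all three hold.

m_sum

azimuthal sum: 1 + 0 + 1 = 2  ✗
3 ≤ 3 ≤ 5 (triangle on l)
L = 1 + 4 + 3 = 8 (even)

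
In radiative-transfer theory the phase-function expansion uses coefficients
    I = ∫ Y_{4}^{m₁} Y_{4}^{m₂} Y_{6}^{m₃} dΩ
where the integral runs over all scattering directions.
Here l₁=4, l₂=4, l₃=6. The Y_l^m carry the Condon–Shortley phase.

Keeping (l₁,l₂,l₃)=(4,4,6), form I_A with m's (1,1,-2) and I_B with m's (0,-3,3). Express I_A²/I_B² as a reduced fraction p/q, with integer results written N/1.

7/5

l's match ⇒ only the (l;m) 3-j factors differ between A and B.
A: triangle coeff Δ(4,4,6) = 1/1261260; Σ_t [0,2]: t=0:+1/8640 t=1:−1/2304 t=2:+1/8640 = -7/34560; (3j)²=7/429 [(4 4 6; 1 1 -2)], sign=-1
B: triangle coeff Δ(4,4,6) = 1/1261260; Σ_t [0,1]: t=0:+1/11520 t=1:−1/25920 = 1/20736; (3j)²=5/429 [(4 4 6; 0 -3 3)], sign=-1
I_A²/I_B² = (7/429)/(5/429) = 7/5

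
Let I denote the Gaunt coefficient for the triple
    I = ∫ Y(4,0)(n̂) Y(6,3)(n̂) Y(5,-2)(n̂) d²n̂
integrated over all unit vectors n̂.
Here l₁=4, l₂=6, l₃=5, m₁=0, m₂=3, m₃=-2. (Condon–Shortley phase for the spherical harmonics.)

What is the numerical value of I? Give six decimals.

0.000000

m-sum = 0 + 3 − 2 = 1 ≠ 0 ⇒ I = 0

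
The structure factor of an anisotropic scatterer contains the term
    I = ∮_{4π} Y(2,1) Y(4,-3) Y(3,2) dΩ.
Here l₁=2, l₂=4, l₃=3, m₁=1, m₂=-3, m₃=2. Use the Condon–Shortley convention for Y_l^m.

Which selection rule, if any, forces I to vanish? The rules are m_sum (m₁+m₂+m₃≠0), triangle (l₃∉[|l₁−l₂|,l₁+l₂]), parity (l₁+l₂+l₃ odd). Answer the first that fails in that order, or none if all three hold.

azimuthal sum: 1 − 3 + 2 = 0  ✓
2 ≤ 3 ≤ 6 (triangle on l)  ✓
L = 2 + 4 + 3 = 9 (odd)  ✗

parity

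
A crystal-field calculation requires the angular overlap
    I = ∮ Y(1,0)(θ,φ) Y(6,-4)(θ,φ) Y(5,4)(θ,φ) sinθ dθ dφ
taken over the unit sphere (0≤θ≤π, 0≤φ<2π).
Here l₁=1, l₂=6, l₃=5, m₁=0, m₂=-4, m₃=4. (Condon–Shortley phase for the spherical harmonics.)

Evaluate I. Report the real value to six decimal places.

m-sum 0 ✓  L=12 even ✓  5≤5≤7 ✓
Π(2lᵢ+1) = 3×13×11 = 429
triangle coeff Δ(1,6,5) = 1/858
Σ_t [1,1]: t=1:−1/14400 = -1/14400
(3j)²=6/143 [(1 6 5; 0 0 0)], sign=+1
Σ_t [1,1]: t=1:−1/362880 = -1/362880
(3j)²=10/429 [(1 6 5; 0 -4 4)], sign=+1
⇒ 4πI² = 60/143
I = (+1)√(60/143/(4π)) = 0.18272698

0.182727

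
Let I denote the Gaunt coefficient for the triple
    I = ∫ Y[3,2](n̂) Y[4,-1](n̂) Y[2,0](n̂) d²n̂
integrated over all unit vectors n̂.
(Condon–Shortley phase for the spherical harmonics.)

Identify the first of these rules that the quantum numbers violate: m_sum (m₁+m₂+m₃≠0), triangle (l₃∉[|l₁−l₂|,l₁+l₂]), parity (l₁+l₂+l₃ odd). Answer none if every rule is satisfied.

m_sum

m₁+m₂+m₃ = 2 − 1 + 0 = 1  ✗
triangle: |3−4|=1 ≤ l₃=2 ≤ 3+4=7
parity: l₁+l₂+l₃ = 9 is odd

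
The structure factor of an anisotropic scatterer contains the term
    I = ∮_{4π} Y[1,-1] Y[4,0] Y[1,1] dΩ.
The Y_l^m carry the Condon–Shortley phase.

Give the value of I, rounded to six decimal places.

triangle: need 3≤l₃≤5, have 1; I=0

0.000000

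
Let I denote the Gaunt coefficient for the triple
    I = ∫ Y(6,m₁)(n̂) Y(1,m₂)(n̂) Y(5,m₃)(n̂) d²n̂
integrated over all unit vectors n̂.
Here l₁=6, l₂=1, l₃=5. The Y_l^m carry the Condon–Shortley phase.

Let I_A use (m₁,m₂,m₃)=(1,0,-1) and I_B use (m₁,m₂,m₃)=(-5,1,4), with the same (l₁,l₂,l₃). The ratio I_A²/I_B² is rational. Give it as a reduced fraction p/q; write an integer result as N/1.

7/11

l's match ⇒ only the (l;m) 3-j factors differ between A and B.
A: triangle coeff Δ(6,1,5) = 1/858; Σ_t [1,1]: t=1:−1/17280 = -1/17280; (3j)²=35/858 [(6 1 5; 1 0 -1)], sign=-1
B: triangle coeff Δ(6,1,5) = 1/858; Σ_t [2,2]: t=2:+1/725760 = 1/725760; (3j)²=5/78 [(6 1 5; -5 1 4)], sign=-1
I_A²/I_B² = (35/858)/(5/78) = 7/11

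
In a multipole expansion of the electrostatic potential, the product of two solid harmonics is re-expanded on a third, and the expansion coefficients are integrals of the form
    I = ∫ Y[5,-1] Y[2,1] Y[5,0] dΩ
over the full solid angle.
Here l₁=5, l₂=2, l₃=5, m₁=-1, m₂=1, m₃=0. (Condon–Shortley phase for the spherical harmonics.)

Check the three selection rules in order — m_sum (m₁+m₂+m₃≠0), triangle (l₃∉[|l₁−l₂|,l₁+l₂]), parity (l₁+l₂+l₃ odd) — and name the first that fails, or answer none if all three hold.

none

m₁+m₂+m₃ = -1 + 1 + 0 = 0  ✓
triangle: |5−2|=3 ≤ l₃=5 ≤ 5+2=7  ✓
parity: l₁+l₂+l₃ = 12 is even  ✓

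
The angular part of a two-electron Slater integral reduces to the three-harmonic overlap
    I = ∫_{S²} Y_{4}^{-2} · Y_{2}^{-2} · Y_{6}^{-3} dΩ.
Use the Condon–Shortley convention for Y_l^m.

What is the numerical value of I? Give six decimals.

0.000000

Σmᵢ = -7 ≠ 0, so the φ-integral vanishes; I = 0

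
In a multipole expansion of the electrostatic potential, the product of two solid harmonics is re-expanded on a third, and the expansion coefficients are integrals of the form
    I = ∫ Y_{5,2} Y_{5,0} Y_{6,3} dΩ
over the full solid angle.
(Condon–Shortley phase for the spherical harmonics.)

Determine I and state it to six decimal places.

m-sum = 2 + 0 + 3 = 5 ≠ 0 ⇒ I = 0

0.000000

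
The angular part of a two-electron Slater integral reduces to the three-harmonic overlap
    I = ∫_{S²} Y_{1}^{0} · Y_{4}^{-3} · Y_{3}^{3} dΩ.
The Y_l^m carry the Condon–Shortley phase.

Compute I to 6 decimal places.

Checks pass: Σm=0; 8 even; l₃=3∈[3,5].
(2·1+1)(2·4+1)(2·3+1) = 189
Δ: 2! 0! 6! / 9! → 1/252
sum: t=1:−1/36 = -1/36
3j²(1 4 3; 0 0 0) = Δ·Π!·Σ² = 4/63  (sign +1)
sum: t=1:−1/720 = -1/720
3j²(1 4 3; 0 -3 3) = Δ·Π!·Σ² = 1/36  (sign -1)
combine: 4πI² = 189·4/63·1/36 = 1/3
take √, sign -1: I = -0.16286750

-0.162868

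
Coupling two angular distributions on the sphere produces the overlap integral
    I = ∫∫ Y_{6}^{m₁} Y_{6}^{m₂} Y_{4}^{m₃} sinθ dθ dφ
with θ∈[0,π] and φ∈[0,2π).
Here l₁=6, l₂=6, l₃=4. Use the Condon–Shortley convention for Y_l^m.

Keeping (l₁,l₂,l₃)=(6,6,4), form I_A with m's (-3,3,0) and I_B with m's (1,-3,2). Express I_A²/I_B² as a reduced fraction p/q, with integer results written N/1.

81/16

l's match ⇒ only the (l;m) 3-j factors differ between A and B.
A: triangle coeff Δ(6,6,4) = 1/15315300; Σ_t [5,8]: t=5:−1/414720 t=6:+1/51840 t=7:−1/80640 t=8:+1/1451520 = 1/193536; (3j)²=81/17017 [(6 6 4; -3 3 0)], sign=+1
B: triangle coeff Δ(6,6,4) = 1/15315300; Σ_t [1,3]: t=1:−1/483840 t=2:+1/51840 t=3:−1/69120 = 1/362880; (3j)²=16/17017 [(6 6 4; 1 -3 2)], sign=+1
I_A²/I_B² = (81/17017)/(16/17017) = 81/16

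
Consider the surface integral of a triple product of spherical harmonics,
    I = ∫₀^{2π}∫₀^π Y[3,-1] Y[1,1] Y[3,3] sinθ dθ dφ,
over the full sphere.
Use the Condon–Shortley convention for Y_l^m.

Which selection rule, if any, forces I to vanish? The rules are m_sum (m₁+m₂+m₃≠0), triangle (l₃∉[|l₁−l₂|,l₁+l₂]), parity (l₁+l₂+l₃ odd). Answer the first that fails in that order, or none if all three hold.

m₁+m₂+m₃ = -1 + 1 + 3 = 3  ✗
triangle: |3−1|=2 ≤ l₃=3 ≤ 3+1=4
parity: l₁+l₂+l₃ = 7 is odd

m_sum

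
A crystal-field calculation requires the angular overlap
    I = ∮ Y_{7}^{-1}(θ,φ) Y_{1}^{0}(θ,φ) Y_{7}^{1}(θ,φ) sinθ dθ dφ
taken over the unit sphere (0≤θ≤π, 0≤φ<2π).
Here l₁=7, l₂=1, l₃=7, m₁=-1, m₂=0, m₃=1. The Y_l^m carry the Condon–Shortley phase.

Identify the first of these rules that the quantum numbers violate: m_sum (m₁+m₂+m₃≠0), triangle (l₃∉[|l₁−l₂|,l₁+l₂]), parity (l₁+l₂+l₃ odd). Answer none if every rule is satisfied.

parity

Σmᵢ = 0  ✓
l₃∈[|l₁−l₂|,l₁+l₂]=[6,8], have l₃=7  ✓
Σlᵢ = 15 ⇒ odd  ✗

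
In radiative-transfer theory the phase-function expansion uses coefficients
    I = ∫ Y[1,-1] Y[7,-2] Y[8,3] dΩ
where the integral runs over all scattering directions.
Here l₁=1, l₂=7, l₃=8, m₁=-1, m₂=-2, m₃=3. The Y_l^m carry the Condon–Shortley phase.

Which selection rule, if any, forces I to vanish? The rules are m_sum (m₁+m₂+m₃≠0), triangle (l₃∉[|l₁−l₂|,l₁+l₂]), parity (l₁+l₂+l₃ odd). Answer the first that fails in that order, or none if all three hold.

m₁+m₂+m₃ = -1 − 2 + 3 = 0  ✓
triangle: |1−7|=6 ≤ l₃=8 ≤ 1+7=8  ✓
parity: l₁+l₂+l₃ = 16 is even  ✓

none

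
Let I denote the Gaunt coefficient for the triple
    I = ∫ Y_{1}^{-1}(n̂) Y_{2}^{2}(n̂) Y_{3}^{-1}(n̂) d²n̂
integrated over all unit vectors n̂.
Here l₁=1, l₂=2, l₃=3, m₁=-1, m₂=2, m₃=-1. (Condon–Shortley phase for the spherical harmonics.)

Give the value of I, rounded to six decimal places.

m-sum 0 ✓  L=6 even ✓  1≤3≤3 ✓
Π(2lᵢ+1) = 3×5×7 = 105
triangle coeff Δ(1,2,3) = 1/105
Σ_t [0,0]: t=0:+1/4 = 1/4
(3j)²=3/35 [(1 2 3; 0 0 0)], sign=-1
Σ_t [0,0]: t=0:+1/48 = 1/48
(3j)²=1/105 [(1 2 3; -1 2 -1)], sign=+1
⇒ 4πI² = 3/35
I = (-1)√(3/35/(4π)) = -0.08258890

-0.082589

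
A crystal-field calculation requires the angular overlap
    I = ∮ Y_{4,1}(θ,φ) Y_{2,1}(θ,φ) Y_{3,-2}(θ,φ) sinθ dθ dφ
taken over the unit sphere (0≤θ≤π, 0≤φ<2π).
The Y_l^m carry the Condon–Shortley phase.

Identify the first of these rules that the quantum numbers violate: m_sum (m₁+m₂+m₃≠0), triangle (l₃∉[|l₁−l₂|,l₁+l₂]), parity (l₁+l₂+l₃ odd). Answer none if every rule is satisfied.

azimuthal sum: 1 + 1 − 2 = 0  ✓
2 ≤ 3 ≤ 6 (triangle on l)  ✓
L = 4 + 2 + 3 = 9 (odd)  ✗

parity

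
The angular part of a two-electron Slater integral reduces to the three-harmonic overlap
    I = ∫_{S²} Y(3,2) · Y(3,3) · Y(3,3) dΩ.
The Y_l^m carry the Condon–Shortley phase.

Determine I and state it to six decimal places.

0.000000

Σmᵢ = 8 ≠ 0, so the φ-integral vanishes; I = 0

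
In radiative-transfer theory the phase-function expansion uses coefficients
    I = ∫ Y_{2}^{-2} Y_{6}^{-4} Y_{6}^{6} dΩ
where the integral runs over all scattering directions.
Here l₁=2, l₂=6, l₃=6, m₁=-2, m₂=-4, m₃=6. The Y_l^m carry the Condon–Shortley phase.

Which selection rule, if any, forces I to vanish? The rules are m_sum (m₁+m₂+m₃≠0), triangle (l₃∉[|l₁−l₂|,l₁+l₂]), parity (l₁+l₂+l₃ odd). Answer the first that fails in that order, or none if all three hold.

azimuthal sum: -2 − 4 + 6 = 0  ✓
4 ≤ 6 ≤ 8 (triangle on l)  ✓
L = 2 + 6 + 6 = 14 (even)  ✓

none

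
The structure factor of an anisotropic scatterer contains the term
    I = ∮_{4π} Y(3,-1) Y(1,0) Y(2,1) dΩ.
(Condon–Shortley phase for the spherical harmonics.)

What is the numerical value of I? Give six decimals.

-0.233597

m-sum 0 ✓  L=6 even ✓  2≤2≤4 ✓
Π(2lᵢ+1) = 7×3×5 = 105
triangle coeff Δ(3,1,2) = 1/105
Σ_t [1,1]: t=1:−1/4 = -1/4
(3j)²=3/35 [(3 1 2; 0 0 0)], sign=-1
Σ_t [1,1]: t=1:−1/6 = -1/6
(3j)²=8/105 [(3 1 2; -1 0 1)], sign=+1
⇒ 4πI² = 24/35
I = (-1)√(24/35/(4π)) = -0.23359668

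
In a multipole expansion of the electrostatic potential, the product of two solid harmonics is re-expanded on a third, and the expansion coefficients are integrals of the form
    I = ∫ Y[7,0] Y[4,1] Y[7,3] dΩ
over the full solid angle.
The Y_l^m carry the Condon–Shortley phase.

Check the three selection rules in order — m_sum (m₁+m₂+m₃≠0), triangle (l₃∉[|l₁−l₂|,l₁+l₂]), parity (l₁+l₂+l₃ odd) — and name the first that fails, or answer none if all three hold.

Σmᵢ = 4  ✗
l₃∈[|l₁−l₂|,l₁+l₂]=[3,11], have l₃=7
Σlᵢ = 18 ⇒ even

m_sum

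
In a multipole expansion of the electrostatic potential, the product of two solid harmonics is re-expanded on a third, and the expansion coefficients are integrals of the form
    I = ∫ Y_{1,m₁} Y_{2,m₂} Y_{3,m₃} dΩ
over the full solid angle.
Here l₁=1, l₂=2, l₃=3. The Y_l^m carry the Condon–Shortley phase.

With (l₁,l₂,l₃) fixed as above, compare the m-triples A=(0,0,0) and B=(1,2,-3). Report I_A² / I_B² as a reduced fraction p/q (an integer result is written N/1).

3/5

l's match ⇒ only the (l;m) 3-j factors differ between A and B.
A: triangle coeff Δ(1,2,3) = 1/105; Σ_t [0,0]: t=0:+1/4 = 1/4; (3j)²=3/35 [(1 2 3; 0 0 0)], sign=-1
B: triangle coeff Δ(1,2,3) = 1/105; Σ_t [0,0]: t=0:+1/48 = 1/48; (3j)²=1/7 [(1 2 3; 1 2 -3)], sign=+1
I_A²/I_B² = (3/35)/(1/7) = 3/5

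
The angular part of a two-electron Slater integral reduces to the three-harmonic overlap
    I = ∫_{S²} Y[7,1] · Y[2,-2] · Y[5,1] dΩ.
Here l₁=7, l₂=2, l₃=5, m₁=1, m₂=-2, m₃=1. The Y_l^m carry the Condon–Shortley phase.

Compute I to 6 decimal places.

Checks pass: Σm=0; 14 even; l₃=5∈[5,9].
(2·7+1)(2·2+1)(2·5+1) = 825
Δ: 4! 10! 0! / 15! → 1/15015
sum: t=2:+1/57600 = 1/57600
3j²(7 2 5; 0 0 0) = Δ·Π!·Σ² = 21/715  (sign -1)
sum: t=0:+1/414720 = 1/414720
3j²(7 2 5; 1 -2 1) = Δ·Π!·Σ² = 2/429  (sign +1)
combine: 4πI² = 825·21/715·2/429 = 210/1859
take √, sign -1: I = -0.09481237

-0.094812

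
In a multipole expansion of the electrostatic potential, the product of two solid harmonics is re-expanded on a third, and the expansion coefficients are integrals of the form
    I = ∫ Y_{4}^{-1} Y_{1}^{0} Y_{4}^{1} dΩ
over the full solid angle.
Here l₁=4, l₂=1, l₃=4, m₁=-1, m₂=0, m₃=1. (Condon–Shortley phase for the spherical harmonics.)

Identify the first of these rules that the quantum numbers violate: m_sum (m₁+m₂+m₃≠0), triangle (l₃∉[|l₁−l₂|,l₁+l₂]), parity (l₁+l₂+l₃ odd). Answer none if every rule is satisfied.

m₁+m₂+m₃ = -1 + 0 + 1 = 0  ✓
triangle: |4−1|=3 ≤ l₃=4 ≤ 4+1=5  ✓
parity: l₁+l₂+l₃ = 9 is odd  ✗

parity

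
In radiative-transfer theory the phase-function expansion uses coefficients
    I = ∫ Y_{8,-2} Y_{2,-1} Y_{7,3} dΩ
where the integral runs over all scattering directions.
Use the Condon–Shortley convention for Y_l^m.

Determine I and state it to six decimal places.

Σlᵢ=17 odd — θ-integrand is odd under cosθ→−cosθ; I=0

0.000000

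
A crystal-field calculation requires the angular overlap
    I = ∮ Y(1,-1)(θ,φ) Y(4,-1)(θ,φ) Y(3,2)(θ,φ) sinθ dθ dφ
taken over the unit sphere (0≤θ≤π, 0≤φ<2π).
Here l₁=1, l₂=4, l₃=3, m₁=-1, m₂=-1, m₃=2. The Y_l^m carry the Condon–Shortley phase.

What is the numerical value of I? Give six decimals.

-0.106622

Rules hold: Σm=0, L=8 even, 3≤3≤5.
N = 3·9·7 = 189
Δ = 2!·0!·6!/9! = 1/252
Racah Σ t=1..1: t=1:−1/36 = -1/36
⇒ 3j(1 4 3; 0 0 0)² = 4/63, sgn +1
Racah Σ t=2..2: t=2:+1/240 = 1/240
⇒ 3j(1 4 3; -1 -1 2)² = 1/84, sgn -1
4πI² = N·(3j₀)²·(3jₘ)² = 1/7
I = -1·√(0.142857/4π) = -0.10662181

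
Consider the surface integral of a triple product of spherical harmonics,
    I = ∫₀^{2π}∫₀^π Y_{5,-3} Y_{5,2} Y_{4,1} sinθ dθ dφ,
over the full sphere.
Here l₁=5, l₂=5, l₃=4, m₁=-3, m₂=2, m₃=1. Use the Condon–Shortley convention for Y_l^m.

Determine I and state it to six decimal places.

m-sum 0 ✓  L=14 even ✓  0≤4≤10 ✓
Π(2lᵢ+1) = 11×11×9 = 1089
triangle coeff Δ(5,5,4) = 1/3153150
Σ_t [1,5]: t=1:−1/69120 t=2:+1/1728 t=3:−1/576 t=4:+1/1728 t=5:−1/69120 = -7/11520
(3j)²=2/143 [(5 5 4; 0 0 0)], sign=-1
Σ_t [4,6]: t=4:+1/6912 t=5:−1/2880 t=6:+1/17280 = -1/6912
(3j)²=5/429 [(5 5 4; -3 2 1)], sign=+1
⇒ 4πI² = 30/169
I = (-1)√(30/169/(4π)) = -0.11885360

-0.118854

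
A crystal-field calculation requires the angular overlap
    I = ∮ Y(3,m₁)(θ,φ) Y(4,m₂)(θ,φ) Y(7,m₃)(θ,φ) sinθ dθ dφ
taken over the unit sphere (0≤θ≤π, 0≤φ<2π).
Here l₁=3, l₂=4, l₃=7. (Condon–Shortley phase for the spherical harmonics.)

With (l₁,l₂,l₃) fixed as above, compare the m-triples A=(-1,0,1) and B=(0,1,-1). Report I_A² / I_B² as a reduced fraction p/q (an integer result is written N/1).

l's match ⇒ only the (l;m) 3-j factors differ between A and B.
A: triangle coeff Δ(3,4,7) = 1/45045; Σ_t [0,0]: t=0:+1/27648 = 1/27648; (3j)²=10/429 [(3 4 7; -1 0 1)], sign=+1
B: triangle coeff Δ(3,4,7) = 1/45045; Σ_t [0,0]: t=0:+1/25920 = 1/25920; (3j)²=32/1287 [(3 4 7; 0 1 -1)], sign=+1
I_A²/I_B² = (10/429)/(32/1287) = 15/16

15/16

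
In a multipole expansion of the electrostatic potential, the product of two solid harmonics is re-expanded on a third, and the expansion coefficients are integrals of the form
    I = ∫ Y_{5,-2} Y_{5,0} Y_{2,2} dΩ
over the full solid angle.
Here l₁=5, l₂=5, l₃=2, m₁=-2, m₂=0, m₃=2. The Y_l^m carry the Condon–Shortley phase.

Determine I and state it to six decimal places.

-0.191372

Checks pass: Σm=0; 12 even; l₃=2∈[0,10].
(2·5+1)(2·5+1)(2·2+1) = 605
Δ: 8! 2! 2! / 13! → 1/38610
sum: t=3:−1/2880 t=4:+1/576 t=5:−1/2880 = 1/960
3j²(5 5 2; 0 0 0) = Δ·Π!·Σ² = 10/429  (sign +1)
sum: t=5:−1/2880 = -1/2880
3j²(5 5 2; -2 0 2) = Δ·Π!·Σ² = 14/429  (sign -1)
combine: 4πI² = 605·10/429·14/429 = 700/1521
take √, sign -1: I = -0.19137248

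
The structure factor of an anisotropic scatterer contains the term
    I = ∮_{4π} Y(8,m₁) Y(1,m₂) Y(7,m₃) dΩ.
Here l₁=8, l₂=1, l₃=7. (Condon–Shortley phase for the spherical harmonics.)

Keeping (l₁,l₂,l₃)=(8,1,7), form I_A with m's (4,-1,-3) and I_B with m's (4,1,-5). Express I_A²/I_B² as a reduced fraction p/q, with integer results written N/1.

Shared (l₁,l₂,l₃)=(8,1,7): N and (l;000)² cancel in I_A²/I_B².
A: Δ = 2!·14!·0!/17! = 1/2040; Racah Σ t=0..0: t=0:+1/174182400 = 1/174182400; ⇒ 3j(8 1 7; 4 -1 -3)² = 11/340, sgn +1
B: Δ = 2!·14!·0!/17! = 1/2040; Racah Σ t=2..2: t=2:+1/1916006400 = 1/1916006400; ⇒ 3j(8 1 7; 4 1 -5)² = 1/340, sgn +1
I_A²/I_B² = (11/340)/(1/340) = 11/1

11/1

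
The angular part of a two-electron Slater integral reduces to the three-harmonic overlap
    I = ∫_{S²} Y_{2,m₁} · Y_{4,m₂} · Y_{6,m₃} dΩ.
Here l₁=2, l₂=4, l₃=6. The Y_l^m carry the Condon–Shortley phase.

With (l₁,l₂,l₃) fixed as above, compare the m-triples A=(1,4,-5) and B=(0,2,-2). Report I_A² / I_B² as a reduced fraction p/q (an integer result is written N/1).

l's match ⇒ only the (l;m) 3-j factors differ between A and B.
A: triangle coeff Δ(2,4,6) = 1/6435; Σ_t [0,0]: t=0:+1/241920 = 1/241920; (3j)²=1/39 [(2 4 6; 1 4 -5)], sign=-1
B: triangle coeff Δ(2,4,6) = 1/6435; Σ_t [0,0]: t=0:+1/5760 = 1/5760; (3j)²=56/2145 [(2 4 6; 0 2 -2)], sign=+1
I_A²/I_B² = (1/39)/(56/2145) = 55/56

55/56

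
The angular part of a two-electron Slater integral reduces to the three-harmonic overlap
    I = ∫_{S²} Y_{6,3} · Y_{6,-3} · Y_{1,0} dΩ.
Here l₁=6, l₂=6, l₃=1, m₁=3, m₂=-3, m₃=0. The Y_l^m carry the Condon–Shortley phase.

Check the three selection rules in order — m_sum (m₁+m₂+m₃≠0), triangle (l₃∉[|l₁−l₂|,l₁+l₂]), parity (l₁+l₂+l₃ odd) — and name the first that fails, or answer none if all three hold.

parity

Σmᵢ = 0  ✓
l₃∈[|l₁−l₂|,l₁+l₂]=[0,12], have l₃=1  ✓
Σlᵢ = 13 ⇒ odd  ✗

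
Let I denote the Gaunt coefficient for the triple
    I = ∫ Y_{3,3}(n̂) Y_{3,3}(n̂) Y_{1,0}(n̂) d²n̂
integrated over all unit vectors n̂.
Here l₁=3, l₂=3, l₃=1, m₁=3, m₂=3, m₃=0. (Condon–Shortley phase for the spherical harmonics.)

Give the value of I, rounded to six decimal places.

0.000000

3 + 3 + 0 = 6 ≠ 0: azimuthal integral kills it; I = 0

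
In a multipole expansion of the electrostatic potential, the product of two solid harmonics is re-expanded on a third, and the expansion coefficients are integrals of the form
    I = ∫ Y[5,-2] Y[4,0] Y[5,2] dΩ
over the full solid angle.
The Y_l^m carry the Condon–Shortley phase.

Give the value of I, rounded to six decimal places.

-0.021700

Rules hold: Σm=0, L=14 even, 1≤5≤9.
N = 11·9·11 = 1089
Δ = 4!·6!·4!/15! = 1/3153150
Racah Σ t=0..4: t=0:+1/69120 t=1:−1/1728 t=2:+1/576 t=3:−1/1728 t=4:+1/69120 = 7/11520
⇒ 3j(5 4 5; 0 0 0)² = 2/143, sgn -1
Racah Σ t=1..4: t=1:−1/25920 t=2:+1/1920 t=3:−1/1728 t=4:+1/20736 = -1/20736
⇒ 3j(5 4 5; -2 0 2)² = 1/2574, sgn +1
4πI² = N·(3j₀)²·(3jₘ)² = 1/169
I = -1·√(0.00591716/4π) = -0.02169960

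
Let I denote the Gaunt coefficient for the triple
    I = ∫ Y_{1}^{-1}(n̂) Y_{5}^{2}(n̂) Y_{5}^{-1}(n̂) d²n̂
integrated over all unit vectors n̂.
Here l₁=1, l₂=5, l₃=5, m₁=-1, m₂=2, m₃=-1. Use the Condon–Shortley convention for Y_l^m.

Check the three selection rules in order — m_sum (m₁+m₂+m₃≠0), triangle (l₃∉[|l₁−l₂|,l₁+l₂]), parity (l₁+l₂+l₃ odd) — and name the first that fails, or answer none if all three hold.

parity

m₁+m₂+m₃ = -1 + 2 − 1 = 0  ✓
triangle: |1−5|=4 ≤ l₃=5 ≤ 1+5=6  ✓
parity: l₁+l₂+l₃ = 11 is odd  ✗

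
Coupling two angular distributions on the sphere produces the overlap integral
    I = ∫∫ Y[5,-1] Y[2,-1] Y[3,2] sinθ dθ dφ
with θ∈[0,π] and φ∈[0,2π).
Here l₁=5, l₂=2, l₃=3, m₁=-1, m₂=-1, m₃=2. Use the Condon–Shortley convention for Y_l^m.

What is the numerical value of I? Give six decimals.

-0.117387

Checks pass: Σm=0; 10 even; l₃=3∈[3,7].
(2·5+1)(2·2+1)(2·3+1) = 385
Δ: 4! 6! 0! / 11! → 1/2310
sum: t=2:+1/144 = 1/144
3j²(5 2 3; 0 0 0) = Δ·Π!·Σ² = 10/231  (sign -1)
sum: t=1:−1/720 = -1/720
3j²(5 2 3; -1 -1 2) = Δ·Π!·Σ² = 4/385  (sign +1)
combine: 4πI² = 385·10/231·4/385 = 40/231
take √, sign -1: I = -0.11738675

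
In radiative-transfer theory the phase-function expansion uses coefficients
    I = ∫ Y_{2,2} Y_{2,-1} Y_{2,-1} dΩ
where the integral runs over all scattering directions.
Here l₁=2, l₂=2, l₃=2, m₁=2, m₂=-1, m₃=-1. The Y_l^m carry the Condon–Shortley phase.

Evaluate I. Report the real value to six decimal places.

0.220728

Rules hold: Σm=0, L=6 even, 0≤2≤4.
N = 5·5·5 = 125
Δ = 2!·2!·2!/7! = 1/630
Racah Σ t=0..2: t=0:+1/8 t=1:−1/1 t=2:+1/8 = -3/4
⇒ 3j(2 2 2; 0 0 0)² = 2/35, sgn -1
Racah Σ t=0..0: t=0:+1/4 = 1/4
⇒ 3j(2 2 2; 2 -1 -1)² = 3/35, sgn -1
4πI² = N·(3j₀)²·(3jₘ)² = 30/49
I = +1·√(0.612245/4π) = 0.22072812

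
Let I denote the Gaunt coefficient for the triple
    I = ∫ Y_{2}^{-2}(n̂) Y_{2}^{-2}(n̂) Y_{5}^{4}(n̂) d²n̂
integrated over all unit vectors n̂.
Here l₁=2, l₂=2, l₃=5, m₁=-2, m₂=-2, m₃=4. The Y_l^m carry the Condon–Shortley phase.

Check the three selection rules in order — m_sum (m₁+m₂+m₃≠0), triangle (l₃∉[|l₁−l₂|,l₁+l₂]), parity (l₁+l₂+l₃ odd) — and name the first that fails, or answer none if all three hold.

triangle

Σmᵢ = 0  ✓
l₃∈[|l₁−l₂|,l₁+l₂]=[0,4], have l₃=5  ✗
Σlᵢ = 9 ⇒ odd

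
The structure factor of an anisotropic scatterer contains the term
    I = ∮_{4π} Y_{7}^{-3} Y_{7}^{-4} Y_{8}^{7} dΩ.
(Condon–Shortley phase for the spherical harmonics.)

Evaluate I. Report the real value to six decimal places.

Rules hold: Σm=0, L=22 even, 0≤8≤14.
N = 15·15·17 = 3825
Δ = 6!·8!·8!/23! = 1/22086194130
Racah Σ t=0..6: t=0:+1/18289152000 t=1:−1/248832000 t=2:+1/24883200 t=3:−1/11943936 t=4:+1/24883200 t=5:−1/248832000 t=6:+1/18289152000 = -11/975421440
⇒ 3j(7 7 8; 0 0 0)² = 1750/289731, sgn -1
Racah Σ t=2..3: t=2:+1/9754214400 t=3:−1/7315660800 = -1/29262643200
⇒ 3j(7 7 8; -3 -4 7)² = 75/52003, sgn +1
4πI² = N·(3j₀)²·(3jₘ)² = 1406250/42204149
I = -1·√(0.0333202/4π) = -0.05149307

-0.051493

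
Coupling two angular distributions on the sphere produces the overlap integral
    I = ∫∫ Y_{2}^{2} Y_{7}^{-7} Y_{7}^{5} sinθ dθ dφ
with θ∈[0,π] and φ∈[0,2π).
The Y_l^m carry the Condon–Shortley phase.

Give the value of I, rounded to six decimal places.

m-sum 0 ✓  L=16 even ✓  5≤7≤9 ✓
Π(2lᵢ+1) = 5×15×15 = 1125
triangle coeff Δ(2,7,7) = 1/185640
Σ_t [0,2]: t=0:+1/2419200 t=1:−1/518400 t=2:+1/2419200 = -1/907200
(3j)²=56/3315 [(2 7 7; 0 0 0)], sign=+1
Σ_t [0,0]: t=0:+1/1916006400 = 1/1916006400
(3j)²=1/340 [(2 7 7; 2 -7 5)], sign=+1
⇒ 4πI² = 210/3757
I = (+1)√(210/3757/(4π)) = 0.06669359

0.066694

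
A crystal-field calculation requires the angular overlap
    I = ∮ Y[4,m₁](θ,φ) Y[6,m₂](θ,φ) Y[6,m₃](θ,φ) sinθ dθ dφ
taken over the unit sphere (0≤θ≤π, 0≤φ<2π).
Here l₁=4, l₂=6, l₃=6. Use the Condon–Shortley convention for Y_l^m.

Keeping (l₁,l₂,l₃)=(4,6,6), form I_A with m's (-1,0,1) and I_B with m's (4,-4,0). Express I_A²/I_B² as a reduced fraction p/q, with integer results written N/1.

2/21

Shared (l₁,l₂,l₃)=(4,6,6): N and (l;000)² cancel in I_A²/I_B².
A: Δ = 4!·4!·8!/17! = 1/15315300; Racah Σ t=1..4: t=1:−1/103680 t=2:+1/13824 t=3:−1/17280 t=4:+1/207360 = 1/103680; ⇒ 3j(4 6 6; -1 0 1)² = 10/7293, sgn -1
B: Δ = 4!·4!·8!/17! = 1/15315300; Racah Σ t=0..0: t=0:+1/829440 = 1/829440; ⇒ 3j(4 6 6; 4 -4 0)² = 35/2431, sgn +1
I_A²/I_B² = (10/7293)/(35/2431) = 2/21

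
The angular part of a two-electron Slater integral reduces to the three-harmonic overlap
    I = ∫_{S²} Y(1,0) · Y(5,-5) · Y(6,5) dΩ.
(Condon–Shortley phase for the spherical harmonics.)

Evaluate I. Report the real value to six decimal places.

Rules hold: Σm=0, L=12 even, 4≤6≤6.
N = 3·11·13 = 429
Δ = 0!·2!·10!/13! = 1/858
Racah Σ t=0..0: t=0:+1/14400 = 1/14400
⇒ 3j(1 5 6; 0 0 0)² = 6/143, sgn +1
Racah Σ t=0..0: t=0:+1/3628800 = 1/3628800
⇒ 3j(1 5 6; 0 -5 5)² = 1/78, sgn -1
4πI² = N·(3j₀)²·(3jₘ)² = 3/13
I = -1·√(0.230769/4π) = -0.13551395

-0.135514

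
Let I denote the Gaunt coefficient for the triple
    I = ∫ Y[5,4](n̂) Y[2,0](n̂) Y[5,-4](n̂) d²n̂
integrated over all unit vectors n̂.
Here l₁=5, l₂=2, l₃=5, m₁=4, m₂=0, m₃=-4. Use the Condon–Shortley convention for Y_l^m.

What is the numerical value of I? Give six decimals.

-0.097044

Rules hold: Σm=0, L=12 even, 3≤5≤7.
N = 11·5·11 = 605
Δ = 2!·8!·2!/13! = 1/38610
Racah Σ t=0..2: t=0:+1/2880 t=1:−1/576 t=2:+1/2880 = -1/960
⇒ 3j(5 2 5; 0 0 0)² = 10/429, sgn +1
Racah Σ t=0..1: t=0:+1/20160 t=1:−1/40320 = 1/40320
⇒ 3j(5 2 5; 4 0 -4)² = 6/715, sgn -1
4πI² = N·(3j₀)²·(3jₘ)² = 20/169
I = -1·√(0.118343/4π) = -0.09704356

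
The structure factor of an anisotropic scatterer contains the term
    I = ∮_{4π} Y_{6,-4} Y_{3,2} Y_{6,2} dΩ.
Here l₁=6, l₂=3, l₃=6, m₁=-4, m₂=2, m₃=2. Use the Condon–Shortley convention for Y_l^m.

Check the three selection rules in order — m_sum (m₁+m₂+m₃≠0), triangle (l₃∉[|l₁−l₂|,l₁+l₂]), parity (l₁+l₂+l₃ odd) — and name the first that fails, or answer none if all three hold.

m₁+m₂+m₃ = -4 + 2 + 2 = 0  ✓
triangle: |6−3|=3 ≤ l₃=6 ≤ 6+3=9  ✓
parity: l₁+l₂+l₃ = 15 is odd  ✗

parity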